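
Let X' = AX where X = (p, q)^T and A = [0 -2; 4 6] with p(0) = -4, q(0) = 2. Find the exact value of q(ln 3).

A = [[0,-2],[4,6]]; eigenvalues λ = 4, 2.
Eigenvectors: (1,-2) for λ=4, (-1,1) for λ=2.
From the initial condition, c_1 = 2, c_2 = 6.
q(ln 3) = (2)(3^4)(-2) + (6)(3^2)(1) = -270.

-270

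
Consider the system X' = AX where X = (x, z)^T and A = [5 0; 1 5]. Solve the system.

x(t) = -c_2e^(5t), z(t) = -c_1e^(5t) - c_2te^(5t) + c_2e^(5t)

Coefficient matrix A = [[5, 0], [1, 5]].
Characteristic polynomial det(A - λI) = λ^2 - 10λ + 25 = 0.
Single eigenvalue λ = 5 with algebraic multiplicity 2.
Eigenvector v = (0,-1); generalized eigenvector w with (A-λI)w=v is (-1,1).
General solution: e^(5t)[c_1·v + c_2·(t·v + w)].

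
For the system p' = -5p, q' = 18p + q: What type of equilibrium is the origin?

A = [[-5,0],[18,1]]; det(A-λI) = λ^2 + 4λ - 5.
λ = -5, 1: opposite signs.

saddle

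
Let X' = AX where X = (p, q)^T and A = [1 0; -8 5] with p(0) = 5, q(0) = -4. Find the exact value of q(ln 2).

-428

A = [[1,0],[-8,5]]; eigenvalues λ = 1, 5.
Eigenvectors: (1,2) for λ=1, (0,1) for λ=5.
From the initial condition, c_1 = 5, c_2 = -14.
q(ln 2) = (5)(2^1)(2) + (-14)(2^5)(1) = -428.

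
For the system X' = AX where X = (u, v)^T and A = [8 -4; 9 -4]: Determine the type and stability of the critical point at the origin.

unstable improper node

A = [[8,-4],[9,-4]]; det(A-λI) = λ^2 - 4λ + 4.
repeated λ = 2 with a single eigenvector.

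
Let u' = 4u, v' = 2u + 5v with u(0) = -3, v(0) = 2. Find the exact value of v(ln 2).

-32

A = [[4,0],[2,5]]; eigenvalues λ = 4, 5.
Eigenvectors: (1,-2) for λ=4, (0,-1) for λ=5.
From the initial condition, c_1 = -3, c_2 = 4.
v(ln 2) = (-3)(2^4)(-2) + (4)(2^5)(-1) = -32.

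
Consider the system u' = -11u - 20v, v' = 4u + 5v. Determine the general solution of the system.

u(t) = -2c_1e^(-3t)sin(4t) + c_1e^(-3t)cos(4t) + c_2e^(-3t)sin(4t) + 2c_2e^(-3t)cos(4t), v(t) = c_1e^(-3t)sin(4t) - c_2e^(-3t)cos(4t)

Coefficient matrix A = [[-11, -20], [4, 5]].
Characteristic polynomial det(A - λI) = λ^2 + 6λ + 25 = 0.
Eigenvalues λ = -3 ± 4i (complex conjugate pair).
For λ=-3+4i: an eigenvector is (1,0) - i(-2,1) = (1 + 2i, 0 - i).
A real fundamental pair from Re and Im of e^((-3+4i)t)v: X_1 = e^(-3t)(cos(4t)·(1,0) + sin(4t)·(-2,1)), X_2 = e^(-3t)(sin(4t)·(1,0) - cos(4t)·(-2,1)).
General solution: c_1X_1 + c_2X_2.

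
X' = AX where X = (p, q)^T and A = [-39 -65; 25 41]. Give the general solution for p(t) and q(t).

Coefficient matrix A = [[-39, -65], [25, 41]].
Characteristic polynomial det(A - λI) = λ^2 - 2λ + 26 = 0.
Eigenvalues λ = 1 ± 5i (complex conjugate pair).
For λ=1+5i: an eigenvector is (2,-1) - i(-3,2) = (2 + 3i, -1 - 2i).
A real fundamental pair from Re and Im of e^((1+5i)t)v: X_1 = e^(t)(cos(5t)·(2,-1) + sin(5t)·(-3,2)), X_2 = e^(t)(sin(5t)·(2,-1) - cos(5t)·(-3,2)).
General solution: C_1X_1 + C_2X_2.

p(t) = -3C_1e^(t)sin(5t) + 2C_1e^(t)cos(5t) + 2C_2e^(t)sin(5t) + 3C_2e^(t)cos(5t), q(t) = 2C_1e^(t)sin(5t) - C_1e^(t)cos(5t) - C_2e^(t)sin(5t) - 2C_2e^(t)cos(5t)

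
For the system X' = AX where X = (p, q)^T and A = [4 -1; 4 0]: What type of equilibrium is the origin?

A = [[4,-1],[4,0]]; det(A-λI) = λ^2 - 4λ + 4.
repeated λ = 2 with a single eigenvector.

unstable improper node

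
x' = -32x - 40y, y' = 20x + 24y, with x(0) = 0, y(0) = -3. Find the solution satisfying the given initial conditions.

x(t) = 30e^(-4t)sin(4t), y(t) = -21e^(-4t)sin(4t) - 3e^(-4t)cos(4t)

Coefficient matrix A = [[-32, -40], [20, 24]].
Characteristic polynomial det(A - λI) = λ^2 + 8λ + 32 = 0.
Eigenvalues λ = -4 ± 4i (complex conjugate pair).
For λ=-4+4i: an eigenvector is (-1,1) - i(-3,2) = (-1 + 3i, 1 - 2i).
A real fundamental pair from Re and Im of e^((-4+4i)t)v: X_1 = e^(-4t)(cos(4t)·(-1,1) + sin(4t)·(-3,2)), X_2 = e^(-4t)(sin(4t)·(-1,1) - cos(4t)·(-3,2)).
General solution: c_1X_1 + c_2X_2.
Applying x(0)=0, y(0)=-3 gives c_1=-9, c_2=-3.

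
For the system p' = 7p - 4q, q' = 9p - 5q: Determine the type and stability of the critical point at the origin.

A = [[7,-4],[9,-5]]; det(A-λI) = λ^2 - 2λ + 1.
repeated λ = 1 with a single eigenvector.

unstable improper node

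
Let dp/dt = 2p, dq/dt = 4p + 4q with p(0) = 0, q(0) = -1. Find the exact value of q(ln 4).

-256

A = [[2,0],[4,4]]; eigenvalues λ = 2, 4.
Eigenvectors: (1,-2) for λ=2, (0,-1) for λ=4.
From the initial condition, c_1 = 0, c_2 = 1.
q(ln 4) = (0)(4^2)(-2) + (1)(4^4)(-1) = -256.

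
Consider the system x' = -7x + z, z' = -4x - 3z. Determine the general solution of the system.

x(t) = -K_1e^(-5t) - K_2te^(-5t), z(t) = -2K_1e^(-5t) - 2K_2te^(-5t) - K_2e^(-5t)

Coefficient matrix A = [[-7, 1], [-4, -3]].
Characteristic polynomial det(A - λI) = λ^2 + 10λ + 25 = 0.
Single eigenvalue λ = -5 with algebraic multiplicity 2.
Eigenvector v = (-1,-2); generalized eigenvector w with (A-λI)w=v is (0,-1).
General solution: e^(-5t)[K_1·v + K_2·(t·v + w)].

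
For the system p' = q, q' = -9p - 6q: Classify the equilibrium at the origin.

stable improper node

A = [[0,1],[-9,-6]]; det(A-λI) = λ^2 + 6λ + 9.
repeated λ = -3 with a single eigenvector.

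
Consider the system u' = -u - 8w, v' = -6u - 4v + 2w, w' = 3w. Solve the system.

u(t) = c_1e^(-t) - 2c_3e^(3t), v(t) = -2c_1e^(-t) + c_2e^(-4t) + 2c_3e^(3t), w(t) = c_3e^(3t)

Coefficient matrix A = [[-1, 0, -8], [-6, -4, 2], [0, 0, 3]].
det(A - λI) = 0 gives eigenvalues λ = -1, -4, 3.
For λ=-1: eigenvector (1,-2,0).
For λ=-4: eigenvector (0,1,0).
For λ=3: eigenvector (-2,2,1).
General solution: c_1e^(-t)(1,-2,0) + c_2e^(-4t)(0,1,0) + c_3e^(3t)(-2,2,1).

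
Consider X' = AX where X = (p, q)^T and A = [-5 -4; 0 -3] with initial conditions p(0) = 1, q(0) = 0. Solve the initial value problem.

Coefficient matrix A = [[-5, -4], [0, -3]].
Characteristic polynomial det(A - λI) = λ^2 + 8λ + 15 = 0.
Eigenvalues λ = -5, -3.
For λ=-5: (A-λI) row 1 is [0, -4], so an eigenvector is (-1, 0).
For λ=-3: (A-λI) row 1 is [-2, -4], so an eigenvector is (2, -1).
General solution: K_1e^(-5t)(-1,0) + K_2e^(-3t)(2,-1).
Applying p(0)=1, q(0)=0 gives K_1=-1, K_2=0.

p(t) = e^(-5t), q(t) = 0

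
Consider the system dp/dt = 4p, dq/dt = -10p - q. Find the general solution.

Coefficient matrix A = [[4, 0], [-10, -1]].
Characteristic polynomial det(A - λI) = λ^2 - 3λ - 4 = 0.
Eigenvalues λ = -1, 4.
For λ=-1: (A-λI) row 1 is [5, 0], so an eigenvector is (0, -1).
For λ=4: (A-λI) row 2 is [-10, -5], so an eigenvector is (-1, 2).
General solution: C_1e^(-t)(0,-1) + C_2e^(4t)(-1,2).

p(t) = -C_2e^(4t), q(t) = -C_1e^(-t) + 2C_2e^(4t)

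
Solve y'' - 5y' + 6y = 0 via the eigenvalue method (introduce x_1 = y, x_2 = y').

y(t) = K_1e^(2t) + K_2e^(3t)

Let x_1 = y, x_2 = y'. Then x_1' = x_2 and x_2' = -6x_1 + 5x_2.
A = [[0,1],[-6,5]]; det(A-λI) = λ^2 - 5λ + 6.
Eigenvalues λ = 2, 3 with eigenvectors (1,2), (1,3).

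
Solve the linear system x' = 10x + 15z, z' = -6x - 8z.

Coefficient matrix A = [[10, 15], [-6, -8]].
Characteristic polynomial det(A - λI) = λ^2 - 2λ + 10 = 0.
Eigenvalues λ = 1 ± 3i (complex conjugate pair).
For λ=1+3i: an eigenvector is (1,-1) - i(-2,1) = (1 + 2i, -1 - i).
A real fundamental pair from Re and Im of e^((1+3i)t)v: X_1 = e^(t)(cos(3t)·(1,-1) + sin(3t)·(-2,1)), X_2 = e^(t)(sin(3t)·(1,-1) - cos(3t)·(-2,1)).
General solution: K_1X_1 + K_2X_2.

x(t) = -2K_1e^(t)sin(3t) + K_1e^(t)cos(3t) + K_2e^(t)sin(3t) + 2K_2e^(t)cos(3t), z(t) = K_1e^(t)sin(3t) - K_1e^(t)cos(3t) - K_2e^(t)sin(3t) - K_2e^(t)cos(3t)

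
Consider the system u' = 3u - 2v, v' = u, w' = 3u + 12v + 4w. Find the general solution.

u(t) = 2C_1e^(2t) + C_3e^(t), v(t) = C_1e^(2t) + C_3e^(t), w(t) = -9C_1e^(2t) + C_2e^(4t) - 5C_3e^(t)

Coefficient matrix A = [[3, -2, 0], [1, 0, 0], [3, 12, 4]].
det(A - λI) = 0 gives eigenvalues λ = 2, 4, 1.
For λ=2: eigenvector (2,1,-9).
For λ=4: eigenvector (0,0,1).
For λ=1: eigenvector (1,1,-5).
General solution: C_1e^(2t)(2,1,-9) + C_2e^(4t)(0,0,1) + C_3e^(t)(1,1,-5).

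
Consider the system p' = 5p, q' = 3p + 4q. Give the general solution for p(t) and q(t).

Coefficient matrix A = [[5, 0], [3, 4]].
Characteristic polynomial det(A - λI) = λ^2 - 9λ + 20 = 0.
Eigenvalues λ = 4, 5.
For λ=4: (A-λI) row 1 is [1, 0], so an eigenvector is (0, 1).
For λ=5: (A-λI) row 2 is [3, -1], so an eigenvector is (1, 3).
General solution: c_1e^(4t)(0,1) + c_2e^(5t)(1,3).

p(t) = c_2e^(5t), q(t) = c_1e^(4t) + 3c_2e^(5t)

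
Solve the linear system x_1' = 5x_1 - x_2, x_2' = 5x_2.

x_1(t) = K_1e^(5t) + K_2te^(5t) + K_2e^(5t), x_2(t) = -K_2e^(5t)

Coefficient matrix A = [[5, -1], [0, 5]].
Characteristic polynomial det(A - λI) = λ^2 - 10λ + 25 = 0.
Single eigenvalue λ = 5 with algebraic multiplicity 2.
Eigenvector v = (1,0); generalized eigenvector w with (A-λI)w=v is (1,-1).
General solution: e^(5t)[K_1·v + K_2·(t·v + w)].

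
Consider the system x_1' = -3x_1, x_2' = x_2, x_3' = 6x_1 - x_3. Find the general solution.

x_1(t) = -C_1e^(-3t), x_2(t) = C_2e^(t), x_3(t) = 3C_1e^(-3t) + C_3e^(-t)

Coefficient matrix A = [[-3, 0, 0], [0, 1, 0], [6, 0, -1]].
det(A - λI) = 0 gives eigenvalues λ = -3, 1, -1.
For λ=-3: eigenvector (-1,0,3).
For λ=1: eigenvector (0,1,0).
For λ=-1: eigenvector (0,0,1).
General solution: C_1e^(-3t)(-1,0,3) + C_2e^(t)(0,1,0) + C_3e^(-t)(0,0,1).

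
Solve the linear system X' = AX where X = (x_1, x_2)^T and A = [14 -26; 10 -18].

Coefficient matrix A = [[14, -26], [10, -18]].
Characteristic polynomial det(A - λI) = λ^2 + 4λ + 8 = 0.
Eigenvalues λ = -2 ± 2i (complex conjugate pair).
For λ=-2+2i: an eigenvector is (-3,-2) - i(2,1) = (-3 - 2i, -2 - i).
A real fundamental pair from Re and Im of e^((-2+2i)t)v: X_1 = e^(-2t)(cos(2t)·(-3,-2) + sin(2t)·(2,1)), X_2 = e^(-2t)(sin(2t)·(-3,-2) - cos(2t)·(2,1)).
General solution: c_1X_1 + c_2X_2.

x_1(t) = 2c_1e^(-2t)sin(2t) - 3c_1e^(-2t)cos(2t) - 3c_2e^(-2t)sin(2t) - 2c_2e^(-2t)cos(2t), x_2(t) = c_1e^(-2t)sin(2t) - 2c_1e^(-2t)cos(2t) - 2c_2e^(-2t)sin(2t) - c_2e^(-2t)cos(2t)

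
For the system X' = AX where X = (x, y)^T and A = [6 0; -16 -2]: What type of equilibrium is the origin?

saddle

A = [[6,0],[-16,-2]]; det(A-λI) = λ^2 - 4λ - 12.
λ = 6, -2: opposite signs.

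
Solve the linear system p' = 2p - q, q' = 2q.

Coefficient matrix A = [[2, -1], [0, 2]].
Characteristic polynomial det(A - λI) = λ^2 - 4λ + 4 = 0.
Single eigenvalue λ = 2 with algebraic multiplicity 2.
Eigenvector v = (-1,0); generalized eigenvector w with (A-λI)w=v is (2,1).
General solution: e^(2t)[K_1·v + K_2·(t·v + w)].

p(t) = -K_1e^(2t) - K_2te^(2t) + 2K_2e^(2t), q(t) = K_2e^(2t)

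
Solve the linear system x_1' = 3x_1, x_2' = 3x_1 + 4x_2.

Coefficient matrix A = [[3, 0], [3, 4]].
Characteristic polynomial det(A - λI) = λ^2 - 7λ + 12 = 0.
Eigenvalues λ = 3, 4.
For λ=3: (A-λI) row 2 is [3, 1], so an eigenvector is (1, -3).
For λ=4: (A-λI) row 1 is [-1, 0], so an eigenvector is (0, -1).
General solution: c_1e^(3t)(1,-3) + c_2e^(4t)(0,-1).

x_1(t) = c_1e^(3t), x_2(t) = -3c_1e^(3t) - c_2e^(4t)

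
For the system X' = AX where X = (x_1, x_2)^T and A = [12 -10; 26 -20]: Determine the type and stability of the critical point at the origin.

stable spiral

A = [[12,-10],[26,-20]]; det(A-λI) = λ^2 + 8λ + 20.
λ = -4 ± 2i: negative real part.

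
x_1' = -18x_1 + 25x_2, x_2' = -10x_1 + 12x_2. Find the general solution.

x_1(t) = -C_1e^(-3t)sin(5t) + 2C_1e^(-3t)cos(5t) + 2C_2e^(-3t)sin(5t) + C_2e^(-3t)cos(5t), x_2(t) = -C_1e^(-3t)sin(5t) + C_1e^(-3t)cos(5t) + C_2e^(-3t)sin(5t) + C_2e^(-3t)cos(5t)

Coefficient matrix A = [[-18, 25], [-10, 12]].
Characteristic polynomial det(A - λI) = λ^2 + 6λ + 34 = 0.
Eigenvalues λ = -3 ± 5i (complex conjugate pair).
For λ=-3+5i: an eigenvector is (2,1) - i(-1,-1) = (2 + i, 1 + i).
A real fundamental pair from Re and Im of e^((-3+5i)t)v: X_1 = e^(-3t)(cos(5t)·(2,1) + sin(5t)·(-1,-1)), X_2 = e^(-3t)(sin(5t)·(2,1) - cos(5t)·(-1,-1)).
General solution: C_1X_1 + C_2X_2.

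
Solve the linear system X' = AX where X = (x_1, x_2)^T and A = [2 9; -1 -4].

Coefficient matrix A = [[2, 9], [-1, -4]].
Characteristic polynomial det(A - λI) = λ^2 + 2λ + 1 = 0.
Single eigenvalue λ = -1 with algebraic multiplicity 2.
Eigenvector v = (-3,1); generalized eigenvector w with (A-λI)w=v is (-1,0).
General solution: e^(-t)[c_1·v + c_2·(t·v + w)].

x_1(t) = -3c_1e^(-t) - 3c_2te^(-t) - c_2e^(-t), x_2(t) = c_1e^(-t) + c_2te^(-t)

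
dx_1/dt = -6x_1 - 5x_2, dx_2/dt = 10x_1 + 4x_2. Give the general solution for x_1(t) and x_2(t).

x_1(t) = -c_1e^(-t)cos(5t) - c_2e^(-t)sin(5t), x_2(t) = -c_1e^(-t)sin(5t) + c_1e^(-t)cos(5t) + c_2e^(-t)sin(5t) + c_2e^(-t)cos(5t)

Coefficient matrix A = [[-6, -5], [10, 4]].
Characteristic polynomial det(A - λI) = λ^2 + 2λ + 26 = 0.
Eigenvalues λ = -1 ± 5i (complex conjugate pair).
For λ=-1+5i: an eigenvector is (-1,1) - i(0,-1) = (-1, 1 + i).
A real fundamental pair from Re and Im of e^((-1+5i)t)v: X_1 = e^(-t)(cos(5t)·(-1,1) + sin(5t)·(0,-1)), X_2 = e^(-t)(sin(5t)·(-1,1) - cos(5t)·(0,-1)).
General solution: c_1X_1 + c_2X_2.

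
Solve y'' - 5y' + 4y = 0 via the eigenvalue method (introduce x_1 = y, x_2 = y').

y(t) = c_1e^(t) + c_2e^(4t)

Let x_1 = y, x_2 = y'. Then x_1' = x_2 and x_2' = -4x_1 + 5x_2.
A = [[0,1],[-4,5]]; det(A-λI) = λ^2 - 5λ + 4.
Eigenvalues λ = 1, 4 with eigenvectors (1,1), (1,4).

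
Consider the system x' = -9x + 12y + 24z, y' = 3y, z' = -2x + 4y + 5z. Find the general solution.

Coefficient matrix A = [[-9, 12, 24], [0, 3, 0], [-2, 4, 5]].
det(A - λI) = 0 gives eigenvalues λ = -3, 3, -1.
For λ=-3: eigenvector (4,0,1).
For λ=3: eigenvector (3,1,1).
For λ=-1: eigenvector (3,0,1).
General solution: C_1e^(-3t)(4,0,1) + C_2e^(3t)(3,1,1) + C_3e^(-t)(3,0,1).

x(t) = 4C_1e^(-3t) + 3C_2e^(3t) + 3C_3e^(-t), y(t) = C_2e^(3t), z(t) = C_1e^(-3t) + C_2e^(3t) + C_3e^(-t)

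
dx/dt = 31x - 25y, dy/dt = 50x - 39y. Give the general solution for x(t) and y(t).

x(t) = -C_1e^(-4t)sin(5t) + 2C_1e^(-4t)cos(5t) + 2C_2e^(-4t)sin(5t) + C_2e^(-4t)cos(5t), y(t) = -C_1e^(-4t)sin(5t) + 3C_1e^(-4t)cos(5t) + 3C_2e^(-4t)sin(5t) + C_2e^(-4t)cos(5t)

Coefficient matrix A = [[31, -25], [50, -39]].
Characteristic polynomial det(A - λI) = λ^2 + 8λ + 41 = 0.
Eigenvalues λ = -4 ± 5i (complex conjugate pair).
For λ=-4+5i: an eigenvector is (2,3) - i(-1,-1) = (2 + i, 3 + i).
A real fundamental pair from Re and Im of e^((-4+5i)t)v: X_1 = e^(-4t)(cos(5t)·(2,3) + sin(5t)·(-1,-1)), X_2 = e^(-4t)(sin(5t)·(2,3) - cos(5t)·(-1,-1)).
General solution: C_1X_1 + C_2X_2.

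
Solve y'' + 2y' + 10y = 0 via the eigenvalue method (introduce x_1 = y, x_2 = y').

Let x_1 = y, x_2 = y'. Then x_1' = x_2 and x_2' = -10x_1 - 2x_2.
A = [[0,1],[-10,-2]]; det(A-λI) = λ^2 + 2λ + 10.
Eigenvalues λ = -1 ± 3i.

y(t) = C_1e^(-t)cos(3t) + C_2e^(-t)sin(3t)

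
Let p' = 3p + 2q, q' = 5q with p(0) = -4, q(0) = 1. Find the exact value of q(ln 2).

32

A = [[3,2],[0,5]]; eigenvalues λ = 3, 5.
Eigenvectors: (1,0) for λ=3, (-1,-1) for λ=5.
From the initial condition, c_1 = -5, c_2 = -1.
q(ln 2) = (-5)(2^3)(0) + (-1)(2^5)(-1) = 32.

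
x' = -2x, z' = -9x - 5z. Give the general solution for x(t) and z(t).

Coefficient matrix A = [[-2, 0], [-9, -5]].
Characteristic polynomial det(A - λI) = λ^2 + 7λ + 10 = 0.
Eigenvalues λ = -2, -5.
For λ=-2: (A-λI) row 2 is [-9, -3], so an eigenvector is (-1, 3).
For λ=-5: (A-λI) row 1 is [3, 0], so an eigenvector is (0, 1).
General solution: C_1e^(-2t)(-1,3) + C_2e^(-5t)(0,1).

x(t) = -C_1e^(-2t), z(t) = 3C_1e^(-2t) + C_2e^(-5t)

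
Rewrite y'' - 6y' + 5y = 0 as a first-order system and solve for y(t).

Let x_1 = y, x_2 = y'. Then x_1' = x_2 and x_2' = -5x_1 + 6x_2.
A = [[0,1],[-5,6]]; det(A-λI) = λ^2 - 6λ + 5.
Eigenvalues λ = 5, 1 with eigenvectors (1,5), (1,1).

y(t) = K_1e^(5t) + K_2e^(t)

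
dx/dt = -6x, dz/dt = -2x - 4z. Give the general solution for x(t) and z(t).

Coefficient matrix A = [[-6, 0], [-2, -4]].
Characteristic polynomial det(A - λI) = λ^2 + 10λ + 24 = 0.
Eigenvalues λ = -4, -6.
For λ=-4: (A-λI) row 1 is [-2, 0], so an eigenvector is (0, -1).
For λ=-6: (A-λI) row 2 is [-2, 2], so an eigenvector is (1, 1).
General solution: C_1e^(-4t)(0,-1) + C_2e^(-6t)(1,1).

x(t) = C_2e^(-6t), z(t) = -C_1e^(-4t) + C_2e^(-6t)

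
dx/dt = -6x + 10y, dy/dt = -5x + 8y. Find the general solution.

Coefficient matrix A = [[-6, 10], [-5, 8]].
Characteristic polynomial det(A - λI) = λ^2 - 2λ + 2 = 0.
Eigenvalues λ = 1 ± i (complex conjugate pair).
For λ=1+i: an eigenvector is (3,2) - i(-1,-1) = (3 + i, 2 + i).
A real fundamental pair from Re and Im of e^((1+i)t)v: X_1 = e^(t)(cos(t)·(3,2) + sin(t)·(-1,-1)), X_2 = e^(t)(sin(t)·(3,2) - cos(t)·(-1,-1)).
General solution: K_1X_1 + K_2X_2.

x(t) = -K_1e^(t)sin(t) + 3K_1e^(t)cos(t) + 3K_2e^(t)sin(t) + K_2e^(t)cos(t), y(t) = -K_1e^(t)sin(t) + 2K_1e^(t)cos(t) + 2K_2e^(t)sin(t) + K_2e^(t)cos(t)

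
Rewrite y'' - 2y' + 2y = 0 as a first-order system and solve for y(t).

Let x_1 = y, x_2 = y'. Then x_1' = x_2 and x_2' = -2x_1 + 2x_2.
A = [[0,1],[-2,2]]; det(A-λI) = λ^2 - 2λ + 2.
Eigenvalues λ = 1 ± i.

y(t) = K_1e^(t)cos(t) + K_2e^(t)sin(t)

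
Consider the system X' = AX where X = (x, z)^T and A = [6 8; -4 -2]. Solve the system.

Coefficient matrix A = [[6, 8], [-4, -2]].
Characteristic polynomial det(A - λI) = λ^2 - 4λ + 20 = 0.
Eigenvalues λ = 2 ± 4i (complex conjugate pair).
For λ=2+4i: an eigenvector is (-1,0) - i(-1,1) = (-1 + i, 0 - i).
A real fundamental pair from Re and Im of e^((2+4i)t)v: X_1 = e^(2t)(cos(4t)·(-1,0) + sin(4t)·(-1,1)), X_2 = e^(2t)(sin(4t)·(-1,0) - cos(4t)·(-1,1)).
General solution: K_1X_1 + K_2X_2.

x(t) = -K_1e^(2t)sin(4t) - K_1e^(2t)cos(4t) - K_2e^(2t)sin(4t) + K_2e^(2t)cos(4t), z(t) = K_1e^(2t)sin(4t) - K_2e^(2t)cos(4t)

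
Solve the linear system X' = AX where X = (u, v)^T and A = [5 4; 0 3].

Coefficient matrix A = [[5, 4], [0, 3]].
Characteristic polynomial det(A - λI) = λ^2 - 8λ + 15 = 0.
Eigenvalues λ = 3, 5.
For λ=3: (A-λI) row 1 is [2, 4], so an eigenvector is (2, -1).
For λ=5: (A-λI) row 1 is [0, 4], so an eigenvector is (1, 0).
General solution: C_1e^(3t)(2,-1) + C_2e^(5t)(1,0).

u(t) = 2C_1e^(3t) + C_2e^(5t), v(t) = -C_1e^(3t)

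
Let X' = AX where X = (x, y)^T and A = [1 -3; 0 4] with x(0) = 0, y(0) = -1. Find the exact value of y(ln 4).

-256

A = [[1,-3],[0,4]]; eigenvalues λ = 4, 1.
Eigenvectors: (-1,1) for λ=4, (1,0) for λ=1.
From the initial condition, c_1 = -1, c_2 = -1.
y(ln 4) = (-1)(4^4)(1) + (-1)(4^1)(0) = -256.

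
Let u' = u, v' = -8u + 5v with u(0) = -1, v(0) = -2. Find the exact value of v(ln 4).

A = [[1,0],[-8,5]]; eigenvalues λ = 5, 1.
Eigenvectors: (0,-1) for λ=5, (-1,-2) for λ=1.
From the initial condition, c_1 = 0, c_2 = 1.
v(ln 4) = (0)(4^5)(-1) + (1)(4^1)(-2) = -8.

-8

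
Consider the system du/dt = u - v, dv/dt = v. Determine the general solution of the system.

Coefficient matrix A = [[1, -1], [0, 1]].
Characteristic polynomial det(A - λI) = λ^2 - 2λ + 1 = 0.
Single eigenvalue λ = 1 with algebraic multiplicity 2.
Eigenvector v = (1,0); generalized eigenvector w with (A-λI)w=v is (3,-1).
General solution: e^(t)[K_1·v + K_2·(t·v + w)].

u(t) = K_1e^(t) + K_2te^(t) + 3K_2e^(t), v(t) = -K_2e^(t)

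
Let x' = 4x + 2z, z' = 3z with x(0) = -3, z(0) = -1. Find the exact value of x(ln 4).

A = [[4,2],[0,3]]; eigenvalues λ = 3, 4.
Eigenvectors: (-2,1) for λ=3, (1,0) for λ=4.
From the initial condition, c_1 = -1, c_2 = -5.
x(ln 4) = (-1)(4^3)(-2) + (-5)(4^4)(1) = -1152.

-1152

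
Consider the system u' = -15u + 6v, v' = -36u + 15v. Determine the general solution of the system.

u(t) = c_1e^(-3t) - c_2e^(3t), v(t) = 2c_1e^(-3t) - 3c_2e^(3t)

Coefficient matrix A = [[-15, 6], [-36, 15]].
Characteristic polynomial det(A - λI) = λ^2 - 9 = 0.
Eigenvalues λ = -3, 3.
For λ=-3: (A-λI) row 1 is [-12, 6], so an eigenvector is (1, 2).
For λ=3: (A-λI) row 1 is [-18, 6], so an eigenvector is (-1, -3).
General solution: c_1e^(-3t)(1,2) + c_2e^(3t)(-1,-3).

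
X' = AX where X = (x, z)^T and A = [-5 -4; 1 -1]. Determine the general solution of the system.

x(t) = -2K_1e^(-3t) - 2K_2te^(-3t) + K_2e^(-3t), z(t) = K_1e^(-3t) + K_2te^(-3t)

Coefficient matrix A = [[-5, -4], [1, -1]].
Characteristic polynomial det(A - λI) = λ^2 + 6λ + 9 = 0.
Single eigenvalue λ = -3 with algebraic multiplicity 2.
Eigenvector v = (-2,1); generalized eigenvector w with (A-λI)w=v is (1,0).
General solution: e^(-3t)[K_1·v + K_2·(t·v + w)].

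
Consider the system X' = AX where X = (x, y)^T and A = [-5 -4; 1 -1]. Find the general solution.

Coefficient matrix A = [[-5, -4], [1, -1]].
Characteristic polynomial det(A - λI) = λ^2 + 6λ + 9 = 0.
Single eigenvalue λ = -3 with algebraic multiplicity 2.
Eigenvector v = (-2,1); generalized eigenvector w with (A-λI)w=v is (1,0).
General solution: e^(-3t)[K_1·v + K_2·(t·v + w)].

x(t) = -2K_1e^(-3t) - 2K_2te^(-3t) + K_2e^(-3t), y(t) = K_1e^(-3t) + K_2te^(-3t)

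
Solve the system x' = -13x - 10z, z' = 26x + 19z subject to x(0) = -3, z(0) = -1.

x(t) = 29e^(3t)sin(2t) - 3e^(3t)cos(2t), z(t) = -47e^(3t)sin(2t) - e^(3t)cos(2t)

Coefficient matrix A = [[-13, -10], [26, 19]].
Characteristic polynomial det(A - λI) = λ^2 - 6λ + 13 = 0.
Eigenvalues λ = 3 ± 2i (complex conjugate pair).
For λ=3+2i: an eigenvector is (-1,2) - i(-2,3) = (-1 + 2i, 2 - 3i).
A real fundamental pair from Re and Im of e^((3+2i)t)v: X_1 = e^(3t)(cos(2t)·(-1,2) + sin(2t)·(-2,3)), X_2 = e^(3t)(sin(2t)·(-1,2) - cos(2t)·(-2,3)).
General solution: K_1X_1 + K_2X_2.
Applying x(0)=-3, z(0)=-1 gives K_1=-11, K_2=-7.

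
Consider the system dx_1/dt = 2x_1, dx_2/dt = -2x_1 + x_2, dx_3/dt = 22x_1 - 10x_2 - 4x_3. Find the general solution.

x_1(t) = c_3e^(2t), x_2(t) = c_2e^(t) - 2c_3e^(2t), x_3(t) = c_1e^(-4t) - 2c_2e^(t) + 7c_3e^(2t)

Coefficient matrix A = [[2, 0, 0], [-2, 1, 0], [22, -10, -4]].
det(A - λI) = 0 gives eigenvalues λ = -4, 1, 2.
For λ=-4: eigenvector (0,0,1).
For λ=1: eigenvector (0,1,-2).
For λ=2: eigenvector (1,-2,7).
General solution: c_1e^(-4t)(0,0,1) + c_2e^(t)(0,1,-2) + c_3e^(2t)(1,-2,7).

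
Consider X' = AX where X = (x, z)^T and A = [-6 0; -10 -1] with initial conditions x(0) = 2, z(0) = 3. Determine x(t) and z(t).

Coefficient matrix A = [[-6, 0], [-10, -1]].
Characteristic polynomial det(A - λI) = λ^2 + 7λ + 6 = 0.
Eigenvalues λ = -6, -1.
For λ=-6: (A-λI) row 2 is [-10, 5], so an eigenvector is (1, 2).
For λ=-1: (A-λI) row 1 is [-5, 0], so an eigenvector is (0, -1).
General solution: C_1e^(-6t)(1,2) + C_2e^(-t)(0,-1).
Applying x(0)=2, z(0)=3 gives C_1=2, C_2=1.

x(t) = 2e^(-6t), z(t) = -e^(-t) + 4e^(-6t)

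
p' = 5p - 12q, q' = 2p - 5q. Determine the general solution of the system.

p(t) = -3K_1e^(t) + 2K_2e^(-t), q(t) = -K_1e^(t) + K_2e^(-t)

Coefficient matrix A = [[5, -12], [2, -5]].
Characteristic polynomial det(A - λI) = λ^2 - 1 = 0.
Eigenvalues λ = 1, -1.
For λ=1: (A-λI) row 1 is [4, -12], so an eigenvector is (-3, -1).
For λ=-1: (A-λI) row 1 is [6, -12], so an eigenvector is (2, 1).
General solution: K_1e^(t)(-3,-1) + K_2e^(-t)(2,1).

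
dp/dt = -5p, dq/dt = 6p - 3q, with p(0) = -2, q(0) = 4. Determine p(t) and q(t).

p(t) = -2e^(-5t), q(t) = -2e^(-3t) + 6e^(-5t)

Coefficient matrix A = [[-5, 0], [6, -3]].
Characteristic polynomial det(A - λI) = λ^2 + 8λ + 15 = 0.
Eigenvalues λ = -5, -3.
For λ=-5: (A-λI) row 2 is [6, 2], so an eigenvector is (1, -3).
For λ=-3: (A-λI) row 1 is [-2, 0], so an eigenvector is (0, 1).
General solution: K_1e^(-5t)(1,-3) + K_2e^(-3t)(0,1).
Applying p(0)=-2, q(0)=4 gives K_1=-2, K_2=-2.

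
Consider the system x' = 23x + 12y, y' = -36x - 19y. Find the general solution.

x(t) = 2c_1e^(5t) + c_2e^(-t), y(t) = -3c_1e^(5t) - 2c_2e^(-t)

Coefficient matrix A = [[23, 12], [-36, -19]].
Characteristic polynomial det(A - λI) = λ^2 - 4λ - 5 = 0.
Eigenvalues λ = 5, -1.
For λ=5: (A-λI) row 1 is [18, 12], so an eigenvector is (2, -3).
For λ=-1: (A-λI) row 1 is [24, 12], so an eigenvector is (1, -2).
General solution: c_1e^(5t)(2,-3) + c_2e^(-t)(1,-2).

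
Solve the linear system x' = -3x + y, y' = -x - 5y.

x(t) = K_1e^(-4t) + K_2te^(-4t), y(t) = -K_1e^(-4t) - K_2te^(-4t) + K_2e^(-4t)

Coefficient matrix A = [[-3, 1], [-1, -5]].
Characteristic polynomial det(A - λI) = λ^2 + 8λ + 16 = 0.
Single eigenvalue λ = -4 with algebraic multiplicity 2.
Eigenvector v = (1,-1); generalized eigenvector w with (A-λI)w=v is (0,1).
General solution: e^(-4t)[K_1·v + K_2·(t·v + w)].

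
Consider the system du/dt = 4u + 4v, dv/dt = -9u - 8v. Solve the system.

Coefficient matrix A = [[4, 4], [-9, -8]].
Characteristic polynomial det(A - λI) = λ^2 + 4λ + 4 = 0.
Single eigenvalue λ = -2 with algebraic multiplicity 2.
Eigenvector v = (2,-3); generalized eigenvector w with (A-λI)w=v is (1,-1).
General solution: e^(-2t)[K_1·v + K_2·(t·v + w)].

u(t) = 2K_1e^(-2t) + 2K_2te^(-2t) + K_2e^(-2t), v(t) = -3K_1e^(-2t) - 3K_2te^(-2t) - K_2e^(-2t)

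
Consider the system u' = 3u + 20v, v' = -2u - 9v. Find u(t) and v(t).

Coefficient matrix A = [[3, 20], [-2, -9]].
Characteristic polynomial det(A - λI) = λ^2 + 6λ + 13 = 0.
Eigenvalues λ = -3 ± 2i (complex conjugate pair).
For λ=-3+2i: an eigenvector is (-1,0) - i(-3,1) = (-1 + 3i, 0 - i).
A real fundamental pair from Re and Im of e^((-3+2i)t)v: X_1 = e^(-3t)(cos(2t)·(-1,0) + sin(2t)·(-3,1)), X_2 = e^(-3t)(sin(2t)·(-1,0) - cos(2t)·(-3,1)).
General solution: K_1X_1 + K_2X_2.

u(t) = -3K_1e^(-3t)sin(2t) - K_1e^(-3t)cos(2t) - K_2e^(-3t)sin(2t) + 3K_2e^(-3t)cos(2t), v(t) = K_1e^(-3t)sin(2t) - K_2e^(-3t)cos(2t)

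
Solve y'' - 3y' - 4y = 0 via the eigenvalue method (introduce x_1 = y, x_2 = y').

Let x_1 = y, x_2 = y'. Then x_1' = x_2 and x_2' = 4x_1 + 3x_2.
A = [[0,1],[4,3]]; det(A-λI) = λ^2 - 3λ - 4.
Eigenvalues λ = -1, 4 with eigenvectors (1,-1), (1,4).

y(t) = C_1e^(-t) + C_2e^(4t)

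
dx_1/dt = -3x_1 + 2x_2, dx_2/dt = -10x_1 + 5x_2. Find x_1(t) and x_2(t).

Coefficient matrix A = [[-3, 2], [-10, 5]].
Characteristic polynomial det(A - λI) = λ^2 - 2λ + 5 = 0.
Eigenvalues λ = 1 ± 2i (complex conjugate pair).
For λ=1+2i: an eigenvector is (0,1) - i(1,2) = (0 - i, 1 - 2i).
A real fundamental pair from Re and Im of e^((1+2i)t)v: X_1 = e^(t)(cos(2t)·(0,1) + sin(2t)·(1,2)), X_2 = e^(t)(sin(2t)·(0,1) - cos(2t)·(1,2)).
General solution: c_1X_1 + c_2X_2.

x_1(t) = c_1e^(t)sin(2t) - c_2e^(t)cos(2t), x_2(t) = 2c_1e^(t)sin(2t) + c_1e^(t)cos(2t) + c_2e^(t)sin(2t) - 2c_2e^(t)cos(2t)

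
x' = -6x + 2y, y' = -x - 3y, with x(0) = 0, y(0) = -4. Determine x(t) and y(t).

x(t) = -8e^(-4t) + 8e^(-5t), y(t) = -8e^(-4t) + 4e^(-5t)

Coefficient matrix A = [[-6, 2], [-1, -3]].
Characteristic polynomial det(A - λI) = λ^2 + 9λ + 20 = 0.
Eigenvalues λ = -5, -4.
For λ=-5: (A-λI) row 1 is [-1, 2], so an eigenvector is (2, 1).
For λ=-4: (A-λI) row 1 is [-2, 2], so an eigenvector is (-1, -1).
General solution: C_1e^(-5t)(2,1) + C_2e^(-4t)(-1,-1).
Applying x(0)=0, y(0)=-4 gives C_1=4, C_2=8.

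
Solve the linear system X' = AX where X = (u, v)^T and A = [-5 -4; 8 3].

u(t) = c_1e^(-t)sin(4t) - c_2e^(-t)cos(4t), v(t) = -c_1e^(-t)sin(4t) - c_1e^(-t)cos(4t) - c_2e^(-t)sin(4t) + c_2e^(-t)cos(4t)

Coefficient matrix A = [[-5, -4], [8, 3]].
Characteristic polynomial det(A - λI) = λ^2 + 2λ + 17 = 0.
Eigenvalues λ = -1 ± 4i (complex conjugate pair).
For λ=-1+4i: an eigenvector is (0,-1) - i(1,-1) = (0 - i, -1 + i).
A real fundamental pair from Re and Im of e^((-1+4i)t)v: X_1 = e^(-t)(cos(4t)·(0,-1) + sin(4t)·(1,-1)), X_2 = e^(-t)(sin(4t)·(0,-1) - cos(4t)·(1,-1)).
General solution: c_1X_1 + c_2X_2.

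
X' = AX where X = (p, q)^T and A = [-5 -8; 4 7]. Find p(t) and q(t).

Coefficient matrix A = [[-5, -8], [4, 7]].
Characteristic polynomial det(A - λI) = λ^2 - 2λ - 3 = 0.
Eigenvalues λ = 3, -1.
For λ=3: (A-λI) row 1 is [-8, -8], so an eigenvector is (-1, 1).
For λ=-1: (A-λI) row 1 is [-4, -8], so an eigenvector is (-2, 1).
General solution: C_1e^(3t)(-1,1) + C_2e^(-t)(-2,1).

p(t) = -C_1e^(3t) - 2C_2e^(-t), q(t) = C_1e^(3t) + C_2e^(-t)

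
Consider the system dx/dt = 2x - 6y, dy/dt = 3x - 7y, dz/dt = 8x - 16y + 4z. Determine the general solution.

Coefficient matrix A = [[2, -6, 0], [3, -7, 0], [8, -16, 4]].
det(A - λI) = 0 gives eigenvalues λ = -4, -1, 4.
For λ=-4: eigenvector (1,1,1).
For λ=-1: eigenvector (2,1,0).
For λ=4: eigenvector (0,0,1).
General solution: C_1e^(-4t)(1,1,1) + C_2e^(-t)(2,1,0) + C_3e^(4t)(0,0,1).

x(t) = C_1e^(-4t) + 2C_2e^(-t), y(t) = C_1e^(-4t) + C_2e^(-t), z(t) = C_1e^(-4t) + C_3e^(4t)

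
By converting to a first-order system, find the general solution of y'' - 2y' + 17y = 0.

y(t) = K_1e^(t)cos(4t) + K_2e^(t)sin(4t)

Let x_1 = y, x_2 = y'. Then x_1' = x_2 and x_2' = -17x_1 + 2x_2.
A = [[0,1],[-17,2]]; det(A-λI) = λ^2 - 2λ + 17.
Eigenvalues λ = 1 ± 4i.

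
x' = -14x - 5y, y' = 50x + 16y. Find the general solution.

x(t) = C_1e^(t)cos(5t) + C_2e^(t)sin(5t), y(t) = C_1e^(t)sin(5t) - 3C_1e^(t)cos(5t) - 3C_2e^(t)sin(5t) - C_2e^(t)cos(5t)

Coefficient matrix A = [[-14, -5], [50, 16]].
Characteristic polynomial det(A - λI) = λ^2 - 2λ + 26 = 0.
Eigenvalues λ = 1 ± 5i (complex conjugate pair).
For λ=1+5i: an eigenvector is (1,-3) - i(0,1) = (1, -3 - i).
A real fundamental pair from Re and Im of e^((1+5i)t)v: X_1 = e^(t)(cos(5t)·(1,-3) + sin(5t)·(0,1)), X_2 = e^(t)(sin(5t)·(1,-3) - cos(5t)·(0,1)).
General solution: C_1X_1 + C_2X_2.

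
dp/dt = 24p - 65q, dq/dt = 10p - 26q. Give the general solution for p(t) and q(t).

p(t) = -3K_1e^(-t)sin(5t) + 2K_1e^(-t)cos(5t) + 2K_2e^(-t)sin(5t) + 3K_2e^(-t)cos(5t), q(t) = -K_1e^(-t)sin(5t) + K_1e^(-t)cos(5t) + K_2e^(-t)sin(5t) + K_2e^(-t)cos(5t)

Coefficient matrix A = [[24, -65], [10, -26]].
Characteristic polynomial det(A - λI) = λ^2 + 2λ + 26 = 0.
Eigenvalues λ = -1 ± 5i (complex conjugate pair).
For λ=-1+5i: an eigenvector is (2,1) - i(-3,-1) = (2 + 3i, 1 + i).
A real fundamental pair from Re and Im of e^((-1+5i)t)v: X_1 = e^(-t)(cos(5t)·(2,1) + sin(5t)·(-3,-1)), X_2 = e^(-t)(sin(5t)·(2,1) - cos(5t)·(-3,-1)).
General solution: K_1X_1 + K_2X_2.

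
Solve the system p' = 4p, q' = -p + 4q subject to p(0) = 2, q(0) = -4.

Coefficient matrix A = [[4, 0], [-1, 4]].
Characteristic polynomial det(A - λI) = λ^2 - 8λ + 16 = 0.
Single eigenvalue λ = 4 with algebraic multiplicity 2.
Eigenvector v = (0,1); generalized eigenvector w with (A-λI)w=v is (-1,-3).
General solution: e^(4t)[K_1·v + K_2·(t·v + w)].
Applying p(0)=2, q(0)=-4 gives K_1=-10, K_2=-2.

p(t) = 2e^(4t), q(t) = -2te^(4t) - 4e^(4t)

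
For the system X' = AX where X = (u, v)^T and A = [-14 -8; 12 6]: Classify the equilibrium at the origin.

A = [[-14,-8],[12,6]]; det(A-λI) = λ^2 + 8λ + 12.
λ = -6, -2: both negative.

stable node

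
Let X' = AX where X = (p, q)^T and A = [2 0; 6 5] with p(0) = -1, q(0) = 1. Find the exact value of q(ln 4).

A = [[2,0],[6,5]]; eigenvalues λ = 5, 2.
Eigenvectors: (0,1) for λ=5, (-1,2) for λ=2.
From the initial condition, c_1 = -1, c_2 = 1.
q(ln 4) = (-1)(4^5)(1) + (1)(4^2)(2) = -992.

-992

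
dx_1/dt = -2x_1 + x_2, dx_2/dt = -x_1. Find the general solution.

Coefficient matrix A = [[-2, 1], [-1, 0]].
Characteristic polynomial det(A - λI) = λ^2 + 2λ + 1 = 0.
Single eigenvalue λ = -1 with algebraic multiplicity 2.
Eigenvector v = (-1,-1); generalized eigenvector w with (A-λI)w=v is (-1,-2).
General solution: e^(-t)[K_1·v + K_2·(t·v + w)].

x_1(t) = -K_1e^(-t) - K_2te^(-t) - K_2e^(-t), x_2(t) = -K_1e^(-t) - K_2te^(-t) - 2K_2e^(-t)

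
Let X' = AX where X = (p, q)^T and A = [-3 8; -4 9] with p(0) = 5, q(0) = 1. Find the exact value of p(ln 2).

-80

A = [[-3,8],[-4,9]]; eigenvalues λ = 1, 5.
Eigenvectors: (-2,-1) for λ=1, (-1,-1) for λ=5.
From the initial condition, c_1 = -4, c_2 = 3.
p(ln 2) = (-4)(2^1)(-2) + (3)(2^5)(-1) = -80.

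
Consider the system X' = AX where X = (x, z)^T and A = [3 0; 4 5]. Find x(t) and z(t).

x(t) = K_1e^(3t), z(t) = -2K_1e^(3t) + K_2e^(5t)

Coefficient matrix A = [[3, 0], [4, 5]].
Characteristic polynomial det(A - λI) = λ^2 - 8λ + 15 = 0.
Eigenvalues λ = 3, 5.
For λ=3: (A-λI) row 2 is [4, 2], so an eigenvector is (1, -2).
For λ=5: (A-λI) row 1 is [-2, 0], so an eigenvector is (0, 1).
General solution: K_1e^(3t)(1,-2) + K_2e^(5t)(0,1).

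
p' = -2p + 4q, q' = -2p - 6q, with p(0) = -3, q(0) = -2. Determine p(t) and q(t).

Coefficient matrix A = [[-2, 4], [-2, -6]].
Characteristic polynomial det(A - λI) = λ^2 + 8λ + 20 = 0.
Eigenvalues λ = -4 ± 2i (complex conjugate pair).
For λ=-4+2i: an eigenvector is (1,0) - i(1,-1) = (1 - i, 0 + i).
A real fundamental pair from Re and Im of e^((-4+2i)t)v: X_1 = e^(-4t)(cos(2t)·(1,0) + sin(2t)·(1,-1)), X_2 = e^(-4t)(sin(2t)·(1,0) - cos(2t)·(1,-1)).
General solution: c_1X_1 + c_2X_2.
Applying p(0)=-3, q(0)=-2 gives c_1=-5, c_2=-2.

p(t) = -7e^(-4t)sin(2t) - 3e^(-4t)cos(2t), q(t) = 5e^(-4t)sin(2t) - 2e^(-4t)cos(2t)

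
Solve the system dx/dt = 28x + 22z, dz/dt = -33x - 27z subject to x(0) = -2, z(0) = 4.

x(t) = 2e^(6t) - 4e^(-5t), z(t) = -2e^(6t) + 6e^(-5t)

Coefficient matrix A = [[28, 22], [-33, -27]].
Characteristic polynomial det(A - λI) = λ^2 - λ - 30 = 0.
Eigenvalues λ = -5, 6.
For λ=-5: (A-λI) row 1 is [33, 22], so an eigenvector is (-2, 3).
For λ=6: (A-λI) row 1 is [22, 22], so an eigenvector is (1, -1).
General solution: C_1e^(-5t)(-2,3) + C_2e^(6t)(1,-1).
Applying x(0)=-2, z(0)=4 gives C_1=2, C_2=2.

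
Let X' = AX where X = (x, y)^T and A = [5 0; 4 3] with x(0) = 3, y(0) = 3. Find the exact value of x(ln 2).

A = [[5,0],[4,3]]; eigenvalues λ = 3, 5.
Eigenvectors: (0,1) for λ=3, (1,2) for λ=5.
From the initial condition, c_1 = -3, c_2 = 3.
x(ln 2) = (-3)(2^3)(0) + (3)(2^5)(1) = 96.

96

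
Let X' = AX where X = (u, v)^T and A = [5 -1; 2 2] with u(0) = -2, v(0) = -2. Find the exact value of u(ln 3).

A = [[5,-1],[2,2]]; eigenvalues λ = 3, 4.
Eigenvectors: (1,2) for λ=3, (-1,-1) for λ=4.
From the initial condition, c_1 = 0, c_2 = 2.
u(ln 3) = (0)(3^3)(1) + (2)(3^4)(-1) = -162.

-162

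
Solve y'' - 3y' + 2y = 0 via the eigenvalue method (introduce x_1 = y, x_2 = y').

Let x_1 = y, x_2 = y'. Then x_1' = x_2 and x_2' = -2x_1 + 3x_2.
A = [[0,1],[-2,3]]; det(A-λI) = λ^2 - 3λ + 2.
Eigenvalues λ = 1, 2 with eigenvectors (1,1), (1,2).

y(t) = c_1e^(t) + c_2e^(2t)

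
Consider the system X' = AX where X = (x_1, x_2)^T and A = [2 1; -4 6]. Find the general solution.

Coefficient matrix A = [[2, 1], [-4, 6]].
Characteristic polynomial det(A - λI) = λ^2 - 8λ + 16 = 0.
Single eigenvalue λ = 4 with algebraic multiplicity 2.
Eigenvector v = (1,2); generalized eigenvector w with (A-λI)w=v is (-2,-3).
General solution: e^(4t)[K_1·v + K_2·(t·v + w)].

x_1(t) = K_1e^(4t) + K_2te^(4t) - 2K_2e^(4t), x_2(t) = 2K_1e^(4t) + 2K_2te^(4t) - 3K_2e^(4t)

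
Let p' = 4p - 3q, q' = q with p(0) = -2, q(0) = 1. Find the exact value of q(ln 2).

A = [[4,-3],[0,1]]; eigenvalues λ = 4, 1.
Eigenvectors: (1,0) for λ=4, (-1,-1) for λ=1.
From the initial condition, c_1 = -3, c_2 = -1.
q(ln 2) = (-3)(2^4)(0) + (-1)(2^1)(-1) = 2.

2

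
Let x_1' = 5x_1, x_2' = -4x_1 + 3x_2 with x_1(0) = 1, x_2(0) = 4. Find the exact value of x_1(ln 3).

A = [[5,0],[-4,3]]; eigenvalues λ = 3, 5.
Eigenvectors: (0,-1) for λ=3, (1,-2) for λ=5.
From the initial condition, c_1 = -6, c_2 = 1.
x_1(ln 3) = (-6)(3^3)(0) + (1)(3^5)(1) = 243.

243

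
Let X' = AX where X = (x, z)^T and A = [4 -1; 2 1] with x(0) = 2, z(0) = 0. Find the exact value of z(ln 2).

16

A = [[4,-1],[2,1]]; eigenvalues λ = 2, 3.
Eigenvectors: (-1,-2) for λ=2, (1,1) for λ=3.
From the initial condition, c_1 = 2, c_2 = 4.
z(ln 2) = (2)(2^2)(-2) + (4)(2^3)(1) = 16.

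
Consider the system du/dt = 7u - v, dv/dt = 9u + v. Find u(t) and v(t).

Coefficient matrix A = [[7, -1], [9, 1]].
Characteristic polynomial det(A - λI) = λ^2 - 8λ + 16 = 0.
Single eigenvalue λ = 4 with algebraic multiplicity 2.
Eigenvector v = (-1,-3); generalized eigenvector w with (A-λI)w=v is (0,1).
General solution: e^(4t)[c_1·v + c_2·(t·v + w)].

u(t) = -c_1e^(4t) - c_2te^(4t), v(t) = -3c_1e^(4t) - 3c_2te^(4t) + c_2e^(4t)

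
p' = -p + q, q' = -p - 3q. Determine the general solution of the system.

Coefficient matrix A = [[-1, 1], [-1, -3]].
Characteristic polynomial det(A - λI) = λ^2 + 4λ + 4 = 0.
Single eigenvalue λ = -2 with algebraic multiplicity 2.
Eigenvector v = (1,-1); generalized eigenvector w with (A-λI)w=v is (3,-2).
General solution: e^(-2t)[C_1·v + C_2·(t·v + w)].

p(t) = C_1e^(-2t) + C_2te^(-2t) + 3C_2e^(-2t), q(t) = -C_1e^(-2t) - C_2te^(-2t) - 2C_2e^(-2t)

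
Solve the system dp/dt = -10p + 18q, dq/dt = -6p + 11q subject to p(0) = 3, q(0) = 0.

p(t) = -9e^(2t) + 12e^(-t), q(t) = -6e^(2t) + 6e^(-t)

Coefficient matrix A = [[-10, 18], [-6, 11]].
Characteristic polynomial det(A - λI) = λ^2 - λ - 2 = 0.
Eigenvalues λ = 2, -1.
For λ=2: (A-λI) row 1 is [-12, 18], so an eigenvector is (3, 2).
For λ=-1: (A-λI) row 1 is [-9, 18], so an eigenvector is (2, 1).
General solution: C_1e^(2t)(3,2) + C_2e^(-t)(2,1).
Applying p(0)=3, q(0)=0 gives C_1=-3, C_2=6.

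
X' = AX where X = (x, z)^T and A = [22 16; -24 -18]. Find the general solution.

Coefficient matrix A = [[22, 16], [-24, -18]].
Characteristic polynomial det(A - λI) = λ^2 - 4λ - 12 = 0.
Eigenvalues λ = -2, 6.
For λ=-2: (A-λI) row 1 is [24, 16], so an eigenvector is (2, -3).
For λ=6: (A-λI) row 1 is [16, 16], so an eigenvector is (-1, 1).
General solution: c_1e^(-2t)(2,-3) + c_2e^(6t)(-1,1).

x(t) = 2c_1e^(-2t) - c_2e^(6t), z(t) = -3c_1e^(-2t) + c_2e^(6t)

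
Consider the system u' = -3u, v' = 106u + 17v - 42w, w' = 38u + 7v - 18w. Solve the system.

Coefficient matrix A = [[-3, 0, 0], [106, 17, -42], [38, 7, -18]].
det(A - λI) = 0 gives eigenvalues λ = 3, -3, -4.
For λ=3: eigenvector (0,3,1).
For λ=-3: eigenvector (1,1,3).
For λ=-4: eigenvector (0,2,1).
General solution: c_1e^(3t)(0,3,1) + c_2e^(-3t)(1,1,3) + c_3e^(-4t)(0,2,1).

u(t) = c_2e^(-3t), v(t) = 3c_1e^(3t) + c_2e^(-3t) + 2c_3e^(-4t), w(t) = c_1e^(3t) + 3c_2e^(-3t) + c_3e^(-4t)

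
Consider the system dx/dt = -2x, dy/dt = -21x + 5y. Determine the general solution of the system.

x(t) = K_1e^(-2t), y(t) = 3K_1e^(-2t) - K_2e^(5t)

Coefficient matrix A = [[-2, 0], [-21, 5]].
Characteristic polynomial det(A - λI) = λ^2 - 3λ - 10 = 0.
Eigenvalues λ = -2, 5.
For λ=-2: (A-λI) row 2 is [-21, 7], so an eigenvector is (1, 3).
For λ=5: (A-λI) row 1 is [-7, 0], so an eigenvector is (0, -1).
General solution: K_1e^(-2t)(1,3) + K_2e^(5t)(0,-1).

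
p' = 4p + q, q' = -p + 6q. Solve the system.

p(t) = C_1e^(5t) + C_2te^(5t) + 2C_2e^(5t), q(t) = C_1e^(5t) + C_2te^(5t) + 3C_2e^(5t)

Coefficient matrix A = [[4, 1], [-1, 6]].
Characteristic polynomial det(A - λI) = λ^2 - 10λ + 25 = 0.
Single eigenvalue λ = 5 with algebraic multiplicity 2.
Eigenvector v = (1,1); generalized eigenvector w with (A-λI)w=v is (2,3).
General solution: e^(5t)[C_1·v + C_2·(t·v + w)].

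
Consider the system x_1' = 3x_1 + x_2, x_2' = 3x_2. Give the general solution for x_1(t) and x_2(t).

Coefficient matrix A = [[3, 1], [0, 3]].
Characteristic polynomial det(A - λI) = λ^2 - 6λ + 9 = 0.
Single eigenvalue λ = 3 with algebraic multiplicity 2.
Eigenvector v = (-1,0); generalized eigenvector w with (A-λI)w=v is (-3,-1).
General solution: e^(3t)[K_1·v + K_2·(t·v + w)].

x_1(t) = -K_1e^(3t) - K_2te^(3t) - 3K_2e^(3t), x_2(t) = -K_2e^(3t)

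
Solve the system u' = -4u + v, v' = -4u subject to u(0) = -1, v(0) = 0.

Coefficient matrix A = [[-4, 1], [-4, 0]].
Characteristic polynomial det(A - λI) = λ^2 + 4λ + 4 = 0.
Single eigenvalue λ = -2 with algebraic multiplicity 2.
Eigenvector v = (1,2); generalized eigenvector w with (A-λI)w=v is (-1,-1).
General solution: e^(-2t)[K_1·v + K_2·(t·v + w)].
Applying u(0)=-1, v(0)=0 gives K_1=1, K_2=2.

u(t) = 2te^(-2t) - e^(-2t), v(t) = 4te^(-2t)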